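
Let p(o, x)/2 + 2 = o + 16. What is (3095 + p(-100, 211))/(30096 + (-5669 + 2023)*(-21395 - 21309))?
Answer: 2923/155728880 ≈ 1.8770e-5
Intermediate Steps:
p(o, x) = 28 + 2*o (p(o, x) = -4 + 2*(o + 16) = -4 + 2*(16 + o) = -4 + (32 + 2*o) = 28 + 2*o)
(3095 + p(-100, 211))/(30096 + (-5669 + 2023)*(-21395 - 21309)) = (3095 + (28 + 2*(-100)))/(30096 + (-5669 + 2023)*(-21395 - 21309)) = (3095 + (28 - 200))/(30096 - 3646*(-42704)) = (3095 - 172)/(30096 + 155698784) = 2923/155728880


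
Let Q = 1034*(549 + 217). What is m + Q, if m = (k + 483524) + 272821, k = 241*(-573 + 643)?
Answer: 1565259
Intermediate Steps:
k = 16870 (k = 241*70 = 16870)
Q = 792044 (Q = 1034*766 = 792044)
m = 773215 (m = (16870 + 483524) + 272821 = 500394 + 272821 = 773215)
m + Q = 773215 + 792044 = 1565259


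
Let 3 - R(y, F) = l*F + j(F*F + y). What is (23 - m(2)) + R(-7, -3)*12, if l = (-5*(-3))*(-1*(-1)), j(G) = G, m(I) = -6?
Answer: 581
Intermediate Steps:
l = 15 (l = 15*1 = 15)
R(y, F) = 3 - y - F² - 15*F (R(y, F) = 3 - (15*F + (F*F + y)) = 3 - (15*F + (F² + y)) = 3 - (15*F + (y + F²)) = 3 - (y + F² + 15*F) = 3 + (-y - F² - 15*F) = 3 - y - F² - 15*F)
(23 - m(2)) + R(-7, -3)*12 = (23 - 1*(-6)) + (3 - 1*(-7) - 1*(-3)² - 15*(-3))*12 = (23 + 6) + (3 + 7 - 1*9 + 45)*12 = 29 + (3 + 7 - 9 + 45)*12 = 29 + 46*12 = 29 + 552 = 581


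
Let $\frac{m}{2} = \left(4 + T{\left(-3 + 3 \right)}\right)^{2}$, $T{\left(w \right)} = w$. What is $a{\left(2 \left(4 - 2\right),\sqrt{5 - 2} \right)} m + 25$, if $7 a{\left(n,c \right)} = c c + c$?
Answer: $\frac{271}{7} + \frac{32 \sqrt{3}}{7} \approx 46.632$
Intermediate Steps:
$a{\left(n,c \right)} = \frac{c}{7} + \frac{c^{2}}{7}$ ($a{\left(n,c \right)} = \frac{c c + c}{7} = \frac{c^{2} + c}{7} = \frac{c + c^{2}}{7} = \frac{c}{7} + \frac{c^{2}}{7}$)
$m = 32$ ($m = 2 \left(4 + \left(-3 + 3\right)\right)^{2} = 2 \left(4 + 0\right)^{2} = 2 \cdot 4^{2} = 2 \cdot 16 = 32$)
$a{\left(2 \left(4 - 2\right),\sqrt{5 - 2} \right)} m + 25 = \frac{\sqrt{5 - 2} \left(1 + \sqrt{5 - 2}\right)}{7} \cdot 32 + 25 = \frac{\sqrt{3} \left(1 + \sqrt{3}\right)}{7} \cdot 32 + 25 = \frac{32 \sqrt{3} \left(1 + \sqrt{3}\right)}{7} + 25 = 25 + \frac{32 \sqrt{3} \left(1 + \sqrt{3}\right)}{7}$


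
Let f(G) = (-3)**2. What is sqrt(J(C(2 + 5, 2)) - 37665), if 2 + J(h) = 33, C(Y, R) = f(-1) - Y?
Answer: I*sqrt(37634) ≈ 193.99*I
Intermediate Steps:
f(G) = 9
C(Y, R) = 9 - Y
J(h) = 31 (J(h) = -2 + 33 = 31)
sqrt(J(C(2 + 5, 2)) - 37665) = sqrt(31 - 37665) = sqrt(-37634) = I*sqrt(37634)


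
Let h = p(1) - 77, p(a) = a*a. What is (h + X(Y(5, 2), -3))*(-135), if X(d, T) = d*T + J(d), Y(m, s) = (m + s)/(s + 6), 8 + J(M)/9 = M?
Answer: 77085/4 ≈ 19271.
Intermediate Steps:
p(a) = a²
J(M) = -72 + 9*M
Y(m, s) = (m + s)/(6 + s)
X(d, T) = -72 + 9*d + T*d (X(d, T) = d*T + (-72 + 9*d) = T*d + (-72 + 9*d) = -72 + 9*d + T*d)
h = -76 (h = 1² - 77 = 1 - 77 = -76)
(h + X(Y(5, 2), -3))*(-135) = (-76 + (-72 + 9*((5 + 2)/(6 + 2)) - 3*(5 + 2)/(6 + 2)))*(-135) = (-76 + (-72 + 9*(7/8) - 3*7/8))*(-135) = (-76 + (-72 + 63/8 - 21/8))*(-135) = (-76 - 267/4)*(-135) = -571/4*(-135) = 77085/4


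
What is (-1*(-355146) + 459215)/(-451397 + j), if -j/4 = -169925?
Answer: 814361/228303 ≈ 3.5670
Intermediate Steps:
j = 679700 (j = -4*(-169925) = 679700)
(-1*(-355146) + 459215)/(-451397 + j) = (-1*(-355146) + 459215)/(-451397 + 679700) = (355146 + 459215)/228303 = 814361*(1/228303) = 814361/228303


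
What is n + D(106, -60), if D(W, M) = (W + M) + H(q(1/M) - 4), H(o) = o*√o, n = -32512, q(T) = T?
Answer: -32466 - 241*I*√3615/1800 ≈ -32466.0 - 8.05*I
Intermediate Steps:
H(o) = o^(3/2)
D(W, M) = M + W + (-4 + 1/M)^(3/2) (D(W, M) = (W + M) + (1/M - 4)^(3/2) = (M + W) + (-4 + 1/M)^(3/2) = M + W + (-4 + 1/M)^(3/2))
n + D(106, -60) = -32512 + (-60 + 106 + (-4 + 1/(-60))^(3/2)) = -32512 + (-60 + 106 + (-4 - 1/60)^(3/2)) = -32512 + (-60 + 106 + (-241/60)^(3/2)) = -32512 + (-60 + 106 - 241*I*√3615/1800) = -32512 + (46 - 241*I*√3615/1800) = -32466 - 241*I*√3615/1800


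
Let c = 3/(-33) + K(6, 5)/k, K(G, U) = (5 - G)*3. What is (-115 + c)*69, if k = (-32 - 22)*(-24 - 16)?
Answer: -20965213/2640 ≈ -7941.4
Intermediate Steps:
K(G, U) = 15 - 3*G
k = 2160 (k = -54*(-40) = 2160)
c = -731/7920 (c = 3/(-33) + (15 - 3*6)/2160 = 3*(-1/33) + (15 - 18)*(1/2160) = -1/11 - 3*1/2160 = -1/11 - 1/720 = -731/7920 ≈ -0.092298)
(-115 + c)*69 = (-115 - 731/7920)*69 = -911531/7920*69 = -20965213/2640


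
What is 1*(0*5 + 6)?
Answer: 6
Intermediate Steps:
1*(0*5 + 6) = 1*(0 + 6) = 1*6 = 6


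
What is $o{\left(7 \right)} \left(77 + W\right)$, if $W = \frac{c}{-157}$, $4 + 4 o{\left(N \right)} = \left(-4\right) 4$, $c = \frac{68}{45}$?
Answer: $- \frac{543937}{1413} \approx -384.95$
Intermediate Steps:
$c = \frac{68}{45}$ ($c = 68 \cdot \frac{1}{45} = \frac{68}{45} \approx 1.5111$)
$o{\left(N \right)} = -5$ ($o{\left(N \right)} = -1 + \frac{\left(-4\right) 4}{4} = -1 + \frac{1}{4} \left(-16\right) = -1 - 4 = -5$)
$W = - \frac{68}{7065}$ ($W = \frac{68}{45 \left(-157\right)} = \frac{68}{45} \left(- \frac{1}{157}\right) = - \frac{68}{7065} \approx -0.0096249$)
$o{\left(7 \right)} \left(77 + W\right) = - 5 \left(77 - \frac{68}{7065}\right) = \left(-5\right) \frac{543937}{7065} = - \frac{543937}{1413}$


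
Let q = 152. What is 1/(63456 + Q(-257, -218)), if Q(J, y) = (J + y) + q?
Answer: 1/63133 ≈ 1.5840e-5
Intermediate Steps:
Q(J, y) = 152 + J + y (Q(J, y) = (J + y) + 152 = 152 + J + y)
1/(63456 + Q(-257, -218)) = 1/(63456 + (152 - 257 - 218)) = 1/(63456 - 323) = 1/63133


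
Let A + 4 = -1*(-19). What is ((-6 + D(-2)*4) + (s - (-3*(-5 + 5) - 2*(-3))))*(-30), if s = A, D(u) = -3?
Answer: 270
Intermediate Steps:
A = 15 (A = -4 - 1*(-19) = -4 + 19 = 15)
s = 15
((-6 + D(-2)*4) + (s - (-3*(-5 + 5) - 2*(-3))))*(-30) = ((-6 - 3*4) + (15 - (-3*(-5 + 5) - 2*(-3))))*(-30) = ((-6 - 12) + (15 - (-3*0 + 6)))*(-30) = (-18 + (15 - (0 + 6)))*(-30) = (-18 + (15 - 1*6))*(-30) = (-18 + (15 - 6))*(-30) = (-18 + 9)*(-30) = -9*(-30) = 270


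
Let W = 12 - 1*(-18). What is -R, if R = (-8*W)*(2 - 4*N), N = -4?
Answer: 4320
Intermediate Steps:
W = 30 (W = 12 + 18 = 30)
R = -4320 (R = (-8*30)*(2 - 4*(-4)) = -240*(2 + 16) = -240*18 = -4320)
-R = -1*(-4320) = 4320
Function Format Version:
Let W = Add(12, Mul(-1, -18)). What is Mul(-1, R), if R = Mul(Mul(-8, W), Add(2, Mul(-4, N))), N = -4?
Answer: 4320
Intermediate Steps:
W = 30 (W = Add(12, 18) = 30)
R = -4320 (R = Mul(Mul(-8, 30), Add(2, Mul(-4, -4))) = Mul(-240, Add(2, 16)) = Mul(-240, 18) = -4320)
Mul(-1, R) = Mul(-1, -4320) = 4320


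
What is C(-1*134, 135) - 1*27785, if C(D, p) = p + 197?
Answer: -27453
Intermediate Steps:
C(D, p) = 197 + p
C(-1*134, 135) - 1*27785 = (197 + 135) - 1*27785 = 332 - 27785 = -27453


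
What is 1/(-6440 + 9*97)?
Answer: -1/5567 ≈ -0.00017963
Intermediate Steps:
1/(-6440 + 9*97) = 1/(-6440 + 873) = 1/(-5567) = -1/5567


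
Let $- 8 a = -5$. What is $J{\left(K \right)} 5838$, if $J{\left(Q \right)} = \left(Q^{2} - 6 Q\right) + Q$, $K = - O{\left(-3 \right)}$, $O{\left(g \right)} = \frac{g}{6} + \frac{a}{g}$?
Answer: $- \frac{1703723}{96} \approx -17747.0$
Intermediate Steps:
$a = \frac{5}{8}$ ($a = \left(- \frac{1}{8}\right) \left(-5\right) = \frac{5}{8} \approx 0.625$)
$O{\left(g \right)} = \frac{g}{6} + \frac{5}{8 g}$
$K = \frac{17}{24}$ ($K = - (\frac{1}{6} \left(-3\right) + \frac{5}{8 \left(-3\right)}) = - (- \frac{1}{2} + \frac{5}{8} \left(- \frac{1}{3}\right)) = - (- \frac{1}{2} - \frac{5}{24}) = \left(-1\right) \left(- \frac{17}{24}\right) = \frac{17}{24} \approx 0.70833$)
$J{\left(Q \right)} = Q^{2} - 5 Q$
$J{\left(K \right)} 5838 = \frac{17 \left(-5 + \frac{17}{24}\right)}{24} \cdot 5838 = \frac{17}{24} \left(- \frac{103}{24}\right) 5838 = \left(- \frac{1751}{576}\right) 5838 = - \frac{1703723}{96}$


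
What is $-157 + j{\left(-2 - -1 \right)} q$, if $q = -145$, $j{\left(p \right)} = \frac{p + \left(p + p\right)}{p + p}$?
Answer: $- \frac{749}{2} \approx -374.5$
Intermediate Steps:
$j{\left(p \right)} = \frac{3}{2}$ ($j{\left(p \right)} = \frac{p + 2 p}{2 p} = 3 p \frac{1}{2 p} = \frac{3}{2}$)
$-157 + j{\left(-2 - -1 \right)} q = -157 + \frac{3}{2} \left(-145\right) = -157 - \frac{435}{2} = - \frac{749}{2}$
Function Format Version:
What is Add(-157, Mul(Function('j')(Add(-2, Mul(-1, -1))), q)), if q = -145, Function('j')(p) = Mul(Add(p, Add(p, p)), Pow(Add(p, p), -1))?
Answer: Rational(-749, 2) ≈ -374.50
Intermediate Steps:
Function('j')(p) = Rational(3, 2) (Function('j')(p) = Mul(Add(p, Mul(2, p)), Pow(Mul(2, p), -1)) = Mul(Mul(3, p), Mul(Rational(1, 2), Pow(p, -1))) = Rational(3, 2))
Add(-157, Mul(Function('j')(Add(-2, Mul(-1, -1))), q)) = Add(-157, Mul(Rational(3, 2), -145)) = Add(-157, Rational(-435, 2)) = Rational(-749, 2)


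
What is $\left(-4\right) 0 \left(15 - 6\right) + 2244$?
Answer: $2244$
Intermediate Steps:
$\left(-4\right) 0 \left(15 - 6\right) + 2244 = 0 \cdot 9 + 2244 = 0 + 2244 = 2244$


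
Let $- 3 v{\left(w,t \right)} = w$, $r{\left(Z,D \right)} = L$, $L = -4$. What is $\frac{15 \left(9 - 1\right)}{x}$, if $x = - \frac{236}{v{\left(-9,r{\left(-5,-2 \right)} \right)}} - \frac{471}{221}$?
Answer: $- \frac{79560}{53569} \approx -1.4852$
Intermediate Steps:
$r{\left(Z,D \right)} = -4$
$v{\left(w,t \right)} = - \frac{w}{3}$
$x = - \frac{53569}{663}$ ($x = - \frac{236}{\left(- \frac{1}{3}\right) \left(-9\right)} - \frac{471}{221} = - \frac{236}{3} - \frac{471}{221} = - \frac{53569}{663} \approx -80.798$)
$\frac{15 \left(9 - 1\right)}{x} = \frac{15 \left(9 - 1\right)}{- \frac{53569}{663}} = 15 \cdot 8 \left(- \frac{663}{53569}\right) = 120 \left(- \frac{663}{53569}\right) = - \frac{79560}{53569}$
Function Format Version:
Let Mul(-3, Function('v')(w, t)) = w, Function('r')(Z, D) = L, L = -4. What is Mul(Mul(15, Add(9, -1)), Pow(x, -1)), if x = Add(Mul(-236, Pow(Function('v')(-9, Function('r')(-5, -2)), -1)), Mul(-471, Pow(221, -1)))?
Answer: Rational(-79560, 53569) ≈ -1.4852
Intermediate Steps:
Function('r')(Z, D) = -4
Function('v')(w, t) = Mul(Rational(-1, 3), w)
x = Rational(-53569, 663) (x = Add(Mul(-236, Pow(Mul(Rational(-1, 3), -9), -1)), Mul(-471, Pow(221, -1))) = Add(Mul(-236, Pow(3, -1)), Mul(-471, Rational(1, 221))) = Add(Mul(-236, Rational(1, 3)), Rational(-471, 221)) = Add(Rational(-236, 3), Rational(-471, 221)) = Rational(-53569, 663) ≈ -80.798)
Mul(Mul(15, Add(9, -1)), Pow(x, -1)) = Mul(Mul(15, Add(9, -1)), Pow(Rational(-53569, 663), -1)) = Mul(Mul(15, 8), Rational(-663, 53569)) = Mul(120, Rational(-663, 53569)) = Rational(-79560, 53569)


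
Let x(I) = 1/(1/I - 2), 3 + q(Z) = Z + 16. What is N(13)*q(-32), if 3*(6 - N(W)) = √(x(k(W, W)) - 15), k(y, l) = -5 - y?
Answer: -114 + 19*I*√21201/111 ≈ -114.0 + 24.923*I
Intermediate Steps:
q(Z) = 13 + Z (q(Z) = -3 + (Z + 16) = -3 + (16 + Z) = 13 + Z)
x(I) = 1/(-2 + 1/I)
N(W) = 6 - √(-15 - (-5 - W)/(-11 - 2*W))/3 (N(W) = 6 - √(-(-5 - W)/(-1 + 2*(-5 - W)) - 15)/3 = 6 - √(-(-5 - W)/(-1 + (-10 - 2*W)) - 15)/3 = 6 - √(-(-5 - W)/(-11 - 2*W) - 15)/3 = 6 - √(-15 - (-5 - W)/(-11 - 2*W))/3)
N(13)*q(-32) = (6 - I*√(170 + 31*13)/√(11 + 2*13)/3)*(13 - 32) = (6 - I*√(170 + 403)/√(11 + 26)/3)*(-19) = (6 - I*√21201/37/3)*(-19) = (6 - I*√21201/111)*(-19) = -114 + 19*I*√21201/111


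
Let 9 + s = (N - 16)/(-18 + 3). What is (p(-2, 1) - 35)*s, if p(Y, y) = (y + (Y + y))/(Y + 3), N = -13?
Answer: 742/3 ≈ 247.33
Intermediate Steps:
s = -106/15 (s = -9 + (-13 - 16)/(-18 + 3) = -9 - 29/(-15) = -9 - 29*(-1/15) = -9 + 29/15 = -106/15 ≈ -7.0667)
p(Y, y) = (Y + 2*y)/(3 + Y)
(p(-2, 1) - 35)*s = ((-2 + 2*1)/(3 - 2) - 35)*(-106/15) = ((-2 + 2)/1 - 35)*(-106/15) = (1*0 - 35)*(-106/15) = (0 - 35)*(-106/15) = -35*(-106/15) = 742/3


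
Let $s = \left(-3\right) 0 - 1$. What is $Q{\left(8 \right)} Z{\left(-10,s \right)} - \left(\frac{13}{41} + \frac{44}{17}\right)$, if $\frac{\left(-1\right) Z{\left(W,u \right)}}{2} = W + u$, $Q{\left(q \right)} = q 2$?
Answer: $\frac{243319}{697} \approx 349.09$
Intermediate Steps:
$Q{\left(q \right)} = 2 q$
$s = -1$ ($s = 0 - 1 = -1$)
$Z{\left(W,u \right)} = - 2 W - 2 u$ ($Z{\left(W,u \right)} = - 2 \left(W + u\right) = - 2 W - 2 u$)
$Q{\left(8 \right)} Z{\left(-10,s \right)} - \left(\frac{13}{41} + \frac{44}{17}\right) = 2 \cdot 8 \left(\left(-2\right) \left(-10\right) - -2\right) - \left(\frac{13}{41} + \frac{44}{17}\right) = 16 \left(20 + 2\right) - \frac{2025}{697} = 16 \cdot 22 - \frac{2025}{697} = 352 - \frac{2025}{697} = \frac{243319}{697}$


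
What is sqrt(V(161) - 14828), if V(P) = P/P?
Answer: I*sqrt(14827) ≈ 121.77*I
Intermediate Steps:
V(P) = 1
sqrt(V(161) - 14828) = sqrt(1 - 14828) = sqrt(-14827) = I*sqrt(14827)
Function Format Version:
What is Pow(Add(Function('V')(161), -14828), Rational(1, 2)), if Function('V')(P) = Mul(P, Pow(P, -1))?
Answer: Mul(I, Pow(14827, Rational(1, 2))) ≈ Mul(121.77, I)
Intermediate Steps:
Function('V')(P) = 1
Pow(Add(Function('V')(161), -14828), Rational(1, 2)) = Pow(Add(1, -14828), Rational(1, 2)) = Pow(-14827, Rational(1, 2)) = Mul(I, Pow(14827, Rational(1, 2)))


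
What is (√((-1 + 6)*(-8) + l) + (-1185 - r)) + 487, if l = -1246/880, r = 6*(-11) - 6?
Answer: -626 + I*√2004530/220 ≈ -626.0 + 6.4355*I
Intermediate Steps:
r = -72 (r = -66 - 6 = -72)
l = -623/440 (l = -1246*1/880 = -623/440 ≈ -1.4159)
(√((-1 + 6)*(-8) + l) + (-1185 - r)) + 487 = (√((-1 + 6)*(-8) - 623/440) + (-1185 - 1*(-72))) + 487 = (√(5*(-8) - 623/440) + (-1185 + 72)) + 487 = (√(-40 - 623/440) - 1113) + 487 = (√(-18223/440) - 1113) + 487 = (I*√2004530/220 - 1113) + 487 = (-1113 + I*√2004530/220) + 487 = -626 + I*√2004530/220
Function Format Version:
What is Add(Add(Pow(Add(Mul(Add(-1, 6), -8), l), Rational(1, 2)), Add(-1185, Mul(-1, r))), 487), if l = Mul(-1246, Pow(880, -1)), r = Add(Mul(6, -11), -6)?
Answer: Add(-626, Mul(Rational(1, 220), I, Pow(2004530, Rational(1, 2)))) ≈ Add(-626.00, Mul(6.4355, I))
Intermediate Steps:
r = -72 (r = Add(-66, -6) = -72)
l = Rational(-623, 440) (l = Mul(-1246, Rational(1, 880)) = Rational(-623, 440) ≈ -1.4159)
Add(Add(Pow(Add(Mul(Add(-1, 6), -8), l), Rational(1, 2)), Add(-1185, Mul(-1, r))), 487) = Add(Add(Pow(Add(Mul(Add(-1, 6), -8), Rational(-623, 440)), Rational(1, 2)), Add(-1185, Mul(-1, -72))), 487) = Add(Add(Pow(Add(Mul(5, -8), Rational(-623, 440)), Rational(1, 2)), Add(-1185, 72)), 487) = Add(Add(Pow(Add(-40, Rational(-623, 440)), Rational(1, 2)), -1113), 487) = Add(Add(Pow(Rational(-18223, 440), Rational(1, 2)), -1113), 487) = Add(Add(Mul(Rational(1, 220), I, Pow(2004530, Rational(1, 2))), -1113), 487) = Add(Add(-1113, Mul(Rational(1, 220), I, Pow(2004530, Rational(1, 2)))), 487) = Add(-626, Mul(Rational(1, 220), I, Pow(2004530, Rational(1, 2))))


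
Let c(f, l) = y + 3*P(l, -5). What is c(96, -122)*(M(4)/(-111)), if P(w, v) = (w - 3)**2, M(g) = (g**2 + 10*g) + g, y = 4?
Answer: -25340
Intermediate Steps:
M(g) = g**2 + 11*g
P(w, v) = (-3 + w)**2
c(f, l) = 4 + 3*(-3 + l)**2
c(96, -122)*(M(4)/(-111)) = (4 + 3*(-3 - 122)**2)*((4*(11 + 4))/(-111)) = (4 + 3*(-125)**2)*((4*15)*(-1/111)) = (4 + 3*15625)*(60*(-1/111)) = (4 + 46875)*(-20/37) = 46879*(-20/37) = -25340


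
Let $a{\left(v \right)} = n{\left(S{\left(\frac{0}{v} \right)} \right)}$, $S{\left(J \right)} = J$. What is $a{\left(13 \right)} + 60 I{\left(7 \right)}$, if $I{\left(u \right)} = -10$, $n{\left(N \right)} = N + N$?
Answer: $-600$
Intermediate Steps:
$n{\left(N \right)} = 2 N$
$a{\left(v \right)} = 0$ ($a{\left(v \right)} = 2 \frac{0}{v} = 2 \cdot 0 = 0$)
$a{\left(13 \right)} + 60 I{\left(7 \right)} = 0 + 60 \left(-10\right) = 0 - 600 = -600$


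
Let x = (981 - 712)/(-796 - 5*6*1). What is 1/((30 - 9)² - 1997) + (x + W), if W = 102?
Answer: 65338361/642628 ≈ 101.67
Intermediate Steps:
x = -269/826 (x = 269/(-796 - 30*1) = 269/(-796 - 30) = 269/(-826) = 269*(-1/826) = -269/826 ≈ -0.32567)
1/((30 - 9)² - 1997) + (x + W) = 1/((30 - 9)² - 1997) + (-269/826 + 102) = 1/(21² - 1997) + 83983/826 = 1/(441 - 1997) + 83983/826 = 1/(-1556) + 83983/826 = -1/1556 + 83983/826 = 65338361/642628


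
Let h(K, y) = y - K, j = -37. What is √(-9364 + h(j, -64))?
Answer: I*√9391 ≈ 96.907*I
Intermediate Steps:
√(-9364 + h(j, -64)) = √(-9364 + (-64 - 1*(-37))) = √(-9364 + (-64 + 37)) = √(-9364 - 27) = √(-9391) = I*√9391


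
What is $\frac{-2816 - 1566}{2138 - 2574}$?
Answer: $\frac{2191}{218} \approx 10.05$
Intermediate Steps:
$\frac{-2816 - 1566}{2138 - 2574} = - \frac{4382}{-436} = \left(-4382\right) \left(- \frac{1}{436}\right) = \frac{2191}{218}$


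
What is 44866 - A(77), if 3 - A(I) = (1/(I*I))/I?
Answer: 20481439980/456533 ≈ 44863.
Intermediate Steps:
A(I) = 3 - 1/I³ (A(I) = 3 - 1/(I*I)/I = 3 - 1/(I²*I) = 3 - 1/I³)
44866 - A(77) = 44866 - (3 - 1/77³) = 44866 - (3 - 1*1/456533) = 44866 - (3 - 1/456533) = 44866 - 1*1369598/456533 = 44866 - 1369598/456533 = 20481439980/456533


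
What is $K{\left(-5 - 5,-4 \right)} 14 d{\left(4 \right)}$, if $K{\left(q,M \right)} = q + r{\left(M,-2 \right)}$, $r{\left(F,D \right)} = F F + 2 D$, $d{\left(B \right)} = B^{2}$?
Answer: $448$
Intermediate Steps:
$r{\left(F,D \right)} = F^{2} + 2 D$
$K{\left(q,M \right)} = -4 + q + M^{2}$ ($K{\left(q,M \right)} = q + \left(M^{2} + 2 \left(-2\right)\right) = q + \left(M^{2} - 4\right) = q + \left(-4 + M^{2}\right) = -4 + q + M^{2}$)
$K{\left(-5 - 5,-4 \right)} 14 d{\left(4 \right)} = \left(-4 - 10 + \left(-4\right)^{2}\right) 14 \cdot 4^{2} = \left(-4 - 10 + 16\right) 14 \cdot 16 = 2 \cdot 224 = 448$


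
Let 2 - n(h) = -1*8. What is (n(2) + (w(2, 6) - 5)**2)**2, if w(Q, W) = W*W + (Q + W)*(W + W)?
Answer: 260467321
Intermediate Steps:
n(h) = 10 (n(h) = 2 - (-1)*8 = 2 - 1*(-8) = 2 + 8 = 10)
w(Q, W) = W**2 + 2*W*(Q + W) (w(Q, W) = W**2 + (Q + W)*(2*W) = W**2 + 2*W*(Q + W))
(n(2) + (w(2, 6) - 5)**2)**2 = (10 + (6*(2*2 + 3*6) - 5)**2)**2 = (10 + (6*(4 + 18) - 5)**2)**2 = (10 + (6*22 - 5)**2)**2 = (10 + (132 - 5)**2)**2 = (10 + 127**2)**2 = (10 + 16129)**2 = 16139**2 = 260467321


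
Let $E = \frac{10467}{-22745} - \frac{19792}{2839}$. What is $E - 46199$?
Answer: $- \frac{2983690452798}{64573055} \approx -46206.0$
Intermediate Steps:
$E = - \frac{479884853}{64573055}$ ($E = 10467 \left(- \frac{1}{22745}\right) - \frac{19792}{2839} = - \frac{10467}{22745} - \frac{19792}{2839} = - \frac{479884853}{64573055} \approx -7.4317$)
$E - 46199 = - \frac{479884853}{64573055} - 46199 = - \frac{2983690452798}{64573055}$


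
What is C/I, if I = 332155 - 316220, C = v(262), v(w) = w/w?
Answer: 1/15935 ≈ 6.2755e-5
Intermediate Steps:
v(w) = 1
C = 1
I = 15935
C/I = 1/15935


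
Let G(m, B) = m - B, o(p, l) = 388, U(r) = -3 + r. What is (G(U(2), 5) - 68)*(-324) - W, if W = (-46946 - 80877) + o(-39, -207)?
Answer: 151411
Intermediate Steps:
W = -127435 (W = (-46946 - 80877) + 388 = -127823 + 388 = -127435)
(G(U(2), 5) - 68)*(-324) - W = (((-3 + 2) - 1*5) - 68)*(-324) - 1*(-127435) = ((-1 - 5) - 68)*(-324) + 127435 = (-6 - 68)*(-324) + 127435 = -74*(-324) + 127435 = 23976 + 127435 = 151411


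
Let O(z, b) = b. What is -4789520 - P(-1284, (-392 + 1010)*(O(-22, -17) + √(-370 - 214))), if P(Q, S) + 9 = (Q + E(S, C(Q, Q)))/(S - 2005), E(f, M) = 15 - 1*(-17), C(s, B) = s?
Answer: -1817948656781379/379568737 - 1547472*I*√146/379568737 ≈ -4.7895e+6 - 0.049262*I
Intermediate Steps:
E(f, M) = 32 (E(f, M) = 15 + 17 = 32)
P(Q, S) = -9 + (32 + Q)/(-2005 + S) (P(Q, S) = -9 + (Q + 32)/(S - 2005) = -9 + (32 + Q)/(-2005 + S))
-4789520 - P(-1284, (-392 + 1010)*(O(-22, -17) + √(-370 - 214))) = -4789520 - (18077 - 1284 - 9*(-392 + 1010)*(-17 + √(-370 - 214)))/(-2005 + (-392 + 1010)*(-17 + √(-370 - 214))) = -4789520 - (18077 - 1284 - 5562*(-17 + √(-584)))/(-2005 + 618*(-17 + √(-584))) = -4789520 - (18077 - 1284 - 5562*(-17 + 2*I*√146))/(-2005 + 618*(-17 + 2*I*√146)) = -4789520 - (18077 - 1284 - 9*(-10506 + 1236*I*√146))/(-2005 + (-10506 + 1236*I*√146)) = -4789520 - (18077 - 1284 + (94554 - 11124*I*√146))/(-12511 + 1236*I*√146) = -4789520 - (111347 - 11124*I*√146)/(-12511 + 1236*I*√146)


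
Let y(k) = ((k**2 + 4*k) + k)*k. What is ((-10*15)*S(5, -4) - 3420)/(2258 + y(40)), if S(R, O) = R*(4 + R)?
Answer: -5085/37129 ≈ -0.13696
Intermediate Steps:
y(k) = k*(k**2 + 5*k) (y(k) = (k**2 + 5*k)*k = k*(k**2 + 5*k))
((-10*15)*S(5, -4) - 3420)/(2258 + y(40)) = ((-10*15)*(5*(4 + 5)) - 3420)/(2258 + 40**2*(5 + 40)) = (-750*9 - 3420)/(2258 + 1600*45) = (-150*45 - 3420)/(2258 + 72000) = (-6750 - 3420)/74258 = -10170*1/74258 = -5085/37129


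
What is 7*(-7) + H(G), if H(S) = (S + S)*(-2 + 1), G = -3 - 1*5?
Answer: -33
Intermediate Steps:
G = -8 (G = -3 - 5 = -8)
H(S) = -2*S (H(S) = (2*S)*(-1) = -2*S)
7*(-7) + H(G) = 7*(-7) - 2*(-8) = -49 + 16 = -33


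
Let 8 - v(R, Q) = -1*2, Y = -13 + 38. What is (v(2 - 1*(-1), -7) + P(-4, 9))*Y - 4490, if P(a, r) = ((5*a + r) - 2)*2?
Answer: -4890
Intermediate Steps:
Y = 25
P(a, r) = -4 + 2*r + 10*a (P(a, r) = ((r + 5*a) - 2)*2 = (-2 + r + 5*a)*2 = -4 + 2*r + 10*a)
v(R, Q) = 10 (v(R, Q) = 8 - (-1)*2 = 8 - 1*(-2) = 8 + 2 = 10)
(v(2 - 1*(-1), -7) + P(-4, 9))*Y - 4490 = (10 + (-4 + 2*9 + 10*(-4)))*25 - 4490 = (10 + (-4 + 18 - 40))*25 - 4490 = (10 - 26)*25 - 4490 = -16*25 - 4490 = -400 - 4490 = -4890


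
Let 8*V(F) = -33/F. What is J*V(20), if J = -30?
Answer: 99/16 ≈ 6.1875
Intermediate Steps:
V(F) = -33/(8*F) (V(F) = (-33/F)/8 = -33/(8*F))
J*V(20) = -(-495)/(4*20) = -30*(-33/160) = 99/16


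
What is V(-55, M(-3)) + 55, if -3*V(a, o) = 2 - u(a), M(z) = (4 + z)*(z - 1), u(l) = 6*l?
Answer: -167/3 ≈ -55.667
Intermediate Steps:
M(z) = (-1 + z)*(4 + z) (M(z) = (4 + z)*(-1 + z) = (-1 + z)*(4 + z))
V(a, o) = -⅔ + 2*a (V(a, o) = -(2 - 6*a)/3 = -⅔ + 2*a)
V(-55, M(-3)) + 55 = (-⅔ + 2*(-55)) + 55 = (-⅔ - 110) + 55 = -332/3 + 55 = -167/3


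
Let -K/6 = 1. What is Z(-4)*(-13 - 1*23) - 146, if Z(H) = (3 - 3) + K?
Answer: 70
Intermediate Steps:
K = -6 (K = -6*1 = -6)
Z(H) = -6 (Z(H) = (3 - 3) - 6 = 0 - 6 = -6)
Z(-4)*(-13 - 1*23) - 146 = -6*(-13 - 1*23) - 146 = -6*(-13 - 23) - 146 = -6*(-36) - 146 = 216 - 146 = 70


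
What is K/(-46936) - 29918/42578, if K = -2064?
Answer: -82271891/124902563 ≈ -0.65869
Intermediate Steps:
K/(-46936) - 29918/42578 = -2064/(-46936) - 29918/42578 = -2064*(-1/46936) - 29918*1/42578 = 258/5867 - 14959/21289 = -82271891/124902563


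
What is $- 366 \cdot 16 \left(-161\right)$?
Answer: $942816$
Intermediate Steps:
$- 366 \cdot 16 \left(-161\right) = \left(-366\right) \left(-2576\right) = 942816$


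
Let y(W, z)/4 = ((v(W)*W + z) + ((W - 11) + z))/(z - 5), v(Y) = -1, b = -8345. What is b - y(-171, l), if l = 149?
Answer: -300707/36 ≈ -8353.0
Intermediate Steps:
y(W, z) = 4*(-11 + 2*z)/(-5 + z) (y(W, z) = 4*(((-W + z) + ((W - 11) + z))/(z - 5)) = 4*(((z - W) + ((-11 + W) + z))/(-5 + z)) = 4*(((z - W) + (-11 + W + z))/(-5 + z)) = 4*((-11 + 2*z)/(-5 + z)) = 4*(-11 + 2*z)/(-5 + z))
b - y(-171, l) = -8345 - 4*(-11 + 2*149)/(-5 + 149) = -8345 - 4*(-11 + 298)/144 = -8345 - 4*287/144 = -8345 - 1*287/36 = -8345 - 287/36 = -300707/36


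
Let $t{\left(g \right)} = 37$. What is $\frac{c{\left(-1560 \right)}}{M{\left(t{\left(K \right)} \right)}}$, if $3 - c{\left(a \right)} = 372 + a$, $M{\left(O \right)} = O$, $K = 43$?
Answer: $\frac{1191}{37} \approx 32.189$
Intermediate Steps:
$c{\left(a \right)} = -369 - a$ ($c{\left(a \right)} = 3 - \left(372 + a\right) = -369 - a$)
$\frac{c{\left(-1560 \right)}}{M{\left(t{\left(K \right)} \right)}} = \frac{-369 - -1560}{37} = \left(-369 + 1560\right) \frac{1}{37} = 1191 \cdot \frac{1}{37} = \frac{1191}{37}$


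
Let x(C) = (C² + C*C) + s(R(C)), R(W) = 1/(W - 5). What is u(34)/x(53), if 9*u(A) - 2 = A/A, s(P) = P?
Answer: 16/269665 ≈ 5.9333e-5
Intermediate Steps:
R(W) = 1/(-5 + W)
u(A) = ⅓ (u(A) = 2/9 + (A/A)/9 = 2/9 + (⅑)*1 = 2/9 + ⅑ = ⅓)
x(C) = 1/(-5 + C) + 2*C² (x(C) = (C² + C*C) + 1/(-5 + C) = (C² + C²) + 1/(-5 + C) = 2*C² + 1/(-5 + C) = 1/(-5 + C) + 2*C²)
u(34)/x(53) = 1/(3*(((1 + 2*53²*(-5 + 53))/(-5 + 53)))) = 1/(3*(((1 + 2*2809*48)/48))) = 1/(3*(((1 + 269664)/48))) = 1/(3*(((1/48)*269665))) = 1/(3*(269665/48)) = (⅓)*(48/269665) = 16/269665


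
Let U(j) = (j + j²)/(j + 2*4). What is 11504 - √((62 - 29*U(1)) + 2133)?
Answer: 11504 - √19697/3 ≈ 11457.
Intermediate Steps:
U(j) = (j + j²)/(8 + j) (U(j) = (j + j²)/(j + 8) = (j + j²)/(8 + j))
11504 - √((62 - 29*U(1)) + 2133) = 11504 - √((62 - 29*(1 + 1)/(8 + 1)) + 2133) = 11504 - √((62 - 29*2/9) + 2133) = 11504 - √((62 - 58/9) + 2133) = 11504 - √(500/9 + 2133) = 11504 - √(19697/9) = 11504 - √19697/3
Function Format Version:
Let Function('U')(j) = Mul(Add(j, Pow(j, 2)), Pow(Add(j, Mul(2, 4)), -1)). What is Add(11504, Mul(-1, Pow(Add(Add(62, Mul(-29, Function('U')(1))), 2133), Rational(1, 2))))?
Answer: Add(11504, Mul(Rational(-1, 3), Pow(19697, Rational(1, 2)))) ≈ 11457.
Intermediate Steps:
Function('U')(j) = Mul(Pow(Add(8, j), -1), Add(j, Pow(j, 2))) (Function('U')(j) = Mul(Add(j, Pow(j, 2)), Pow(Add(j, 8), -1)) = Mul(Add(j, Pow(j, 2)), Pow(Add(8, j), -1)) = Mul(Pow(Add(8, j), -1), Add(j, Pow(j, 2))))
Add(11504, Mul(-1, Pow(Add(Add(62, Mul(-29, Function('U')(1))), 2133), Rational(1, 2)))) = Add(11504, Mul(-1, Pow(Add(Add(62, Mul(-29, Mul(1, Pow(Add(8, 1), -1), Add(1, 1)))), 2133), Rational(1, 2)))) = Add(11504, Mul(-1, Pow(Add(Add(62, Mul(-29, Mul(1, Pow(9, -1), 2))), 2133), Rational(1, 2)))) = Add(11504, Mul(-1, Pow(Add(Add(62, Mul(-29, Mul(1, Rational(1, 9), 2))), 2133), Rational(1, 2)))) = Add(11504, Mul(-1, Pow(Add(Add(62, Mul(-29, Rational(2, 9))), 2133), Rational(1, 2)))) = Add(11504, Mul(-1, Pow(Add(Add(62, Rational(-58, 9)), 2133), Rational(1, 2)))) = Add(11504, Mul(-1, Pow(Add(Rational(500, 9), 2133), Rational(1, 2)))) = Add(11504, Mul(-1, Pow(Rational(19697, 9), Rational(1, 2)))) = Add(11504, Mul(-1, Mul(Rational(1, 3), Pow(19697, Rational(1, 2))))) = Add(11504, Mul(Rational(-1, 3), Pow(19697, Rational(1, 2))))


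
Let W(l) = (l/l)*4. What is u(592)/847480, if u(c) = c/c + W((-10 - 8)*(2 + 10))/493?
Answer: 497/417807640 ≈ 1.1895e-6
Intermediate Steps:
W(l) = 4 (W(l) = 1*4 = 4)
u(c) = 497/493 (u(c) = c/c + 4/493 = 1 + 4*(1/493) = 1 + 4/493 = 497/493)
u(592)/847480 = (497/493)/847480 = (497/493)*(1/847480) = 497/417807640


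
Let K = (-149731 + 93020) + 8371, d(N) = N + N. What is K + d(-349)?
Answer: -49038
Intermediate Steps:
d(N) = 2*N
K = -48340 (K = -56711 + 8371 = -48340)
K + d(-349) = -48340 + 2*(-349) = -48340 - 698 = -49038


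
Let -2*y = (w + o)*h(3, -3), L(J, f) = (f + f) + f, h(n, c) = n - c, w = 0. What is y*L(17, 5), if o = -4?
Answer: 180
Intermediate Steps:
L(J, f) = 3*f (L(J, f) = 2*f + f = 3*f)
y = 12 (y = -(0 - 4)*(3 - 1*(-3))/2 = -(-2)*(3 + 3) = -(-2)*6 = -½*(-24) = 12)
y*L(17, 5) = 12*(3*5) = 12*15 = 180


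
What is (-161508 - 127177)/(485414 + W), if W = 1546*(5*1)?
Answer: -288685/493144 ≈ -0.58540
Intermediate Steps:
W = 7730 (W = 1546*5 = 7730)
(-161508 - 127177)/(485414 + W) = (-161508 - 127177)/(485414 + 7730) = -288685/493144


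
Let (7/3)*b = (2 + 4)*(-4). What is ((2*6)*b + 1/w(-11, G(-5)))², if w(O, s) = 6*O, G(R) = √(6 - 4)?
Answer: 3252534961/213444 ≈ 15238.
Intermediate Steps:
b = -72/7 (b = 3*((2 + 4)*(-4))/7 = 3*(6*(-4))/7 = (3/7)*(-24) = -72/7 ≈ -10.286)
G(R) = √2
((2*6)*b + 1/w(-11, G(-5)))² = ((2*6)*(-72/7) + 1/(6*(-11)))² = (12*(-72/7) + 1/(-66))² = (-864/7 - 1/66)² = (-57031/462)² = 3252534961/213444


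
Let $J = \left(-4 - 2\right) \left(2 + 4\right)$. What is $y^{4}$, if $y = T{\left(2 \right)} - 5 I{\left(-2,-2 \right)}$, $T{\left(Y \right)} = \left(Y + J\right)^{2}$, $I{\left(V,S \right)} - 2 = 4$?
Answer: $1607509551376$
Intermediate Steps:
$J = -36$ ($J = \left(-6\right) 6 = -36$)
$I{\left(V,S \right)} = 6$ ($I{\left(V,S \right)} = 2 + 4 = 6$)
$T{\left(Y \right)} = \left(-36 + Y\right)^{2}$ ($T{\left(Y \right)} = \left(Y - 36\right)^{2} = \left(-36 + Y\right)^{2}$)
$y = 1126$ ($y = \left(-36 + 2\right)^{2} - 30 = \left(-34\right)^{2} - 30 = 1156 - 30 = 1126$)
$y^{4} = 1126^{4} = 1607509551376$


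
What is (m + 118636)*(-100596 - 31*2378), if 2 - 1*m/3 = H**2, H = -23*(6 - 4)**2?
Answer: -16254780500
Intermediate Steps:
H = -92 (H = -23*2**2 = -23*4 = -92)
m = -25386 (m = 6 - 3*(-92)**2 = 6 - 3*8464 = 6 - 25392 = -25386)
(m + 118636)*(-100596 - 31*2378) = (-25386 + 118636)*(-100596 - 31*2378) = 93250*(-100596 - 73718) = 93250*(-174314) = -16254780500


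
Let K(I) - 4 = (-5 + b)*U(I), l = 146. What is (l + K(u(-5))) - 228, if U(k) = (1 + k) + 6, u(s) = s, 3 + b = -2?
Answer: -98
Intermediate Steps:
b = -5 (b = -3 - 2 = -5)
U(k) = 7 + k
K(I) = -66 - 10*I (K(I) = 4 + (-5 - 5)*(7 + I) = 4 - 10*(7 + I) = 4 + (-70 - 10*I) = -66 - 10*I)
(l + K(u(-5))) - 228 = (146 + (-66 - 10*(-5))) - 228 = (146 + (-66 + 50)) - 228 = (146 - 16) - 228 = 130 - 228 = -98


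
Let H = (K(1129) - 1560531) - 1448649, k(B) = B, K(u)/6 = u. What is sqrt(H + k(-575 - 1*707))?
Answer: 2*I*sqrt(750922) ≈ 1733.1*I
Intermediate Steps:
K(u) = 6*u
H = -3002406 (H = (6*1129 - 1560531) - 1448649 = (6774 - 1560531) - 1448649 = -1553757 - 1448649 = -3002406)
sqrt(H + k(-575 - 1*707)) = sqrt(-3002406 + (-575 - 1*707)) = sqrt(-3002406 + (-575 - 707)) = sqrt(-3002406 - 1282) = sqrt(-3003688) = 2*I*sqrt(750922)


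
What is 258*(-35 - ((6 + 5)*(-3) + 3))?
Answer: -1290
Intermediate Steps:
258*(-35 - ((6 + 5)*(-3) + 3)) = 258*(-35 - (11*(-3) + 3)) = 258*(-35 - (-33 + 3)) = 258*(-35 - 1*(-30)) = 258*(-35 + 30) = 258*(-5) = -1290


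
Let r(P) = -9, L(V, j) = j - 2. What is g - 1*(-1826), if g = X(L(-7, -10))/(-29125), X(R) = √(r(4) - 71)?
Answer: 1826 - 4*I*√5/29125 ≈ 1826.0 - 0.0003071*I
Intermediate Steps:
L(V, j) = -2 + j
X(R) = 4*I*√5 (X(R) = √(-9 - 71) = √(-80) = 4*I*√5)
g = -4*I*√5/29125 (g = (4*I*√5)/(-29125) = (4*I*√5)*(-1/29125) = -4*I*√5/29125 ≈ -0.0003071*I)
g - 1*(-1826) = -4*I*√5/29125 - 1*(-1826) = -4*I*√5/29125 + 1826 = 1826 - 4*I*√5/29125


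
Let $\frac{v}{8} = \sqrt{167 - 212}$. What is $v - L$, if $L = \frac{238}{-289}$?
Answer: $\frac{14}{17} + 24 i \sqrt{5} \approx 0.82353 + 53.666 i$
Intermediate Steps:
$L = - \frac{14}{17}$ ($L = 238 \left(- \frac{1}{289}\right) = - \frac{14}{17} \approx -0.82353$)
$v = 24 i \sqrt{5}$ ($v = 8 \sqrt{167 - 212} = 8 \sqrt{-45} = 8 \cdot 3 i \sqrt{5} = 24 i \sqrt{5} \approx 53.666 i$)
$v - L = 24 i \sqrt{5} - - \frac{14}{17} = 24 i \sqrt{5} + \frac{14}{17} = \frac{14}{17} + 24 i \sqrt{5}$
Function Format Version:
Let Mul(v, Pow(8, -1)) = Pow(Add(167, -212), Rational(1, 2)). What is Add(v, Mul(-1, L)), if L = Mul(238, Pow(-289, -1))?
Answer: Add(Rational(14, 17), Mul(24, I, Pow(5, Rational(1, 2)))) ≈ Add(0.82353, Mul(53.666, I))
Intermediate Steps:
L = Rational(-14, 17) (L = Mul(238, Rational(-1, 289)) = Rational(-14, 17) ≈ -0.82353)
v = Mul(24, I, Pow(5, Rational(1, 2))) (v = Mul(8, Pow(Add(167, -212), Rational(1, 2))) = Mul(8, Pow(-45, Rational(1, 2))) = Mul(8, Mul(3, I, Pow(5, Rational(1, 2)))) = Mul(24, I, Pow(5, Rational(1, 2))) ≈ Mul(53.666, I))
Add(v, Mul(-1, L)) = Add(Mul(24, I, Pow(5, Rational(1, 2))), Mul(-1, Rational(-14, 17))) = Add(Mul(24, I, Pow(5, Rational(1, 2))), Rational(14, 17)) = Add(Rational(14, 17), Mul(24, I, Pow(5, Rational(1, 2))))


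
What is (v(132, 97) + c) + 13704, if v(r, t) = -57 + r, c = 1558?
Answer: 15337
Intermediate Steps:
(v(132, 97) + c) + 13704 = ((-57 + 132) + 1558) + 13704 = (75 + 1558) + 13704 = 1633 + 13704 = 15337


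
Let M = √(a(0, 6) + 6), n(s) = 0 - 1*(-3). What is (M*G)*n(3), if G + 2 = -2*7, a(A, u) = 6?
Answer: -96*√3 ≈ -166.28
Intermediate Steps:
n(s) = 3 (n(s) = 0 + 3 = 3)
G = -16 (G = -2 - 2*7 = -2 - 14 = -16)
M = 2*√3 (M = √(6 + 6) = √12 = 2*√3 ≈ 3.4641)
(M*G)*n(3) = ((2*√3)*(-16))*3 = -32*√3*3 = -96*√3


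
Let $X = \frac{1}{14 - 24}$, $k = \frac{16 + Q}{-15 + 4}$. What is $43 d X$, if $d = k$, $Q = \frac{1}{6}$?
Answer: $\frac{4171}{660} \approx 6.3197$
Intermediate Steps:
$Q = \frac{1}{6} \approx 0.16667$
$k = - \frac{97}{66}$ ($k = \frac{16 + \frac{1}{6}}{-15 + 4} = \frac{97}{6 \left(-11\right)} = \frac{97}{6} \left(- \frac{1}{11}\right) = - \frac{97}{66} \approx -1.4697$)
$d = - \frac{97}{66} \approx -1.4697$
$X = - \frac{1}{10}$ ($X = \frac{1}{-10} = - \frac{1}{10} \approx -0.1$)
$43 d X = 43 \left(- \frac{97}{66}\right) \left(- \frac{1}{10}\right) = \left(- \frac{4171}{66}\right) \left(- \frac{1}{10}\right) = \frac{4171}{660}$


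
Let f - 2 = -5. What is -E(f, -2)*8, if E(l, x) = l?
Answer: 24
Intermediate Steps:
f = -3 (f = 2 - 5 = -3)
-E(f, -2)*8 = -1*(-3)*8 = 3*8 = 24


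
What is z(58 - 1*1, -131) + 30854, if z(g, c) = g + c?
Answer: 30780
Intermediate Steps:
z(g, c) = c + g
z(58 - 1*1, -131) + 30854 = (-131 + (58 - 1*1)) + 30854 = (-131 + (58 - 1)) + 30854 = (-131 + 57) + 30854 = -74 + 30854 = 30780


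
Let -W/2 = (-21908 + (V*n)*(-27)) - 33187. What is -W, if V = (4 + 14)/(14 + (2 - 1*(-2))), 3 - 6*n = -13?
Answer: -110334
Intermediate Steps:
n = 8/3 (n = ½ - ⅙*(-13) = ½ + 13/6 = 8/3 ≈ 2.6667)
V = 1 (V = 18/(14 + (2 + 2)) = 18/(14 + 4) = 18/18 = 18*(1/18) = 1)
W = 110334 (W = -2*((-21908 + (1*(8/3))*(-27)) - 33187) = -2*((-21908 + (8/3)*(-27)) - 33187) = -2*((-21908 - 72) - 33187) = -2*(-21980 - 33187) = -2*(-55167) = 110334)
-W = -1*110334 = -110334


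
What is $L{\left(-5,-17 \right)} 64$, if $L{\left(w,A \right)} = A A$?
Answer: $18496$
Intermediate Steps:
$L{\left(w,A \right)} = A^{2}$
$L{\left(-5,-17 \right)} 64 = \left(-17\right)^{2} \cdot 64 = 289 \cdot 64 = 18496$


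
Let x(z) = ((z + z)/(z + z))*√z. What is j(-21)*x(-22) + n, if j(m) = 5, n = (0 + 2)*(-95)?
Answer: -190 + 5*I*√22 ≈ -190.0 + 23.452*I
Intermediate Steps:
n = -190 (n = 2*(-95) = -190)
x(z) = √z (x(z) = ((2*z)/((2*z)))*√z = ((2*z)*(1/(2*z)))*√z = 1*√z = √z)
j(-21)*x(-22) + n = 5*√(-22) - 190 = 5*(I*√22) - 190 = 5*I*√22 - 190 = -190 + 5*I*√22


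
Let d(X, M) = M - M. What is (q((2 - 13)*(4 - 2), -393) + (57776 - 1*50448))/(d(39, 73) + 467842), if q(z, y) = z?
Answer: 3653/233921 ≈ 0.015616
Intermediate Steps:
d(X, M) = 0
(q((2 - 13)*(4 - 2), -393) + (57776 - 1*50448))/(d(39, 73) + 467842) = ((2 - 13)*(4 - 2) + (57776 - 1*50448))/(0 + 467842) = (-11*2 + (57776 - 50448))/467842 = (-22 + 7328)*(1/467842) = 7306*(1/467842) = 3653/233921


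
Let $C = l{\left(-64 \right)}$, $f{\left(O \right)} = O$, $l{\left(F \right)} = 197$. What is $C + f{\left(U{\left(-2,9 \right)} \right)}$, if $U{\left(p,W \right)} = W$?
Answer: $206$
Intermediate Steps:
$C = 197$
$C + f{\left(U{\left(-2,9 \right)} \right)} = 197 + 9 = 206$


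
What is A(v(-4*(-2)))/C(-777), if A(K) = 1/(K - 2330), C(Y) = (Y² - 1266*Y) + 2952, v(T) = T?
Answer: -1/3692822886 ≈ -2.7080e-10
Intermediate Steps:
C(Y) = 2952 + Y² - 1266*Y
A(K) = 1/(-2330 + K)
A(v(-4*(-2)))/C(-777) = 1/((-2330 - 4*(-2))*(2952 + (-777)² - 1266*(-777))) = 1/((-2330 + 8)*(2952 + 603729 + 983682)) = 1/(-2322*1590363) = -1/2322*1/1590363 = -1/3692822886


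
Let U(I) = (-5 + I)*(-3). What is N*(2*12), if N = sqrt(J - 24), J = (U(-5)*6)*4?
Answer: 48*sqrt(174) ≈ 633.16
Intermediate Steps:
U(I) = 15 - 3*I
J = 720 (J = ((15 - 3*(-5))*6)*4 = ((15 + 15)*6)*4 = (30*6)*4 = 180*4 = 720)
N = 2*sqrt(174) (N = sqrt(720 - 24) = sqrt(696) = 2*sqrt(174) ≈ 26.382)
N*(2*12) = (2*sqrt(174))*(2*12) = (2*sqrt(174))*24 = 48*sqrt(174)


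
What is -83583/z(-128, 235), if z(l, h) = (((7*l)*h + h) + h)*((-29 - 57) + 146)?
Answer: 9287/1400600 ≈ 0.0066307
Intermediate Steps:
z(l, h) = 120*h + 420*h*l (z(l, h) = ((7*h*l + h) + h)*(-86 + 146) = ((h + 7*h*l) + h)*60 = (2*h + 7*h*l)*60 = 120*h + 420*h*l)
-83583/z(-128, 235) = -83583*1/(14100*(2 + 7*(-128))) = -83583*1/(14100*(2 - 896)) = -83583/(60*235*(-894)) = -83583/(-12605400) = -83583*(-1/12605400) = 9287/1400600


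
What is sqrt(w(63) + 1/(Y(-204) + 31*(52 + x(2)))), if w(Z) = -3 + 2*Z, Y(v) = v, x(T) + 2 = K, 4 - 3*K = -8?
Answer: sqrt(5424330)/210 ≈ 11.091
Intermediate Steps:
K = 4 (K = 4/3 - 1/3*(-8) = 4/3 + 8/3 = 4)
x(T) = 2 (x(T) = -2 + 4 = 2)
sqrt(w(63) + 1/(Y(-204) + 31*(52 + x(2)))) = sqrt((-3 + 2*63) + 1/(-204 + 31*(52 + 2))) = sqrt((-3 + 126) + 1/(-204 + 31*54)) = sqrt(123 + 1/(-204 + 1674)) = sqrt(123 + 1/1470) = sqrt(180811/1470) = sqrt(5424330)/210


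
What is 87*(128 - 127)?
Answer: 87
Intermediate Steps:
87*(128 - 127) = 87*1 = 87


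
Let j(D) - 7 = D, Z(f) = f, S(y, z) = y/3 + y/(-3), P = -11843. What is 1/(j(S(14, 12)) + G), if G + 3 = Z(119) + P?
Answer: -1/11720 ≈ -8.5324e-5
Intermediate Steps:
S(y, z) = 0 (S(y, z) = y*(⅓) + y*(-⅓) = y/3 - y/3 = 0)
j(D) = 7 + D
G = -11727 (G = -3 + (119 - 11843) = -3 - 11724 = -11727)
1/(j(S(14, 12)) + G) = 1/((7 + 0) - 11727) = 1/(7 - 11727) = 1/(-11720) = -1/11720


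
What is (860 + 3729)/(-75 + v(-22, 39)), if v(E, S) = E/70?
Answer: -160615/2636 ≈ -60.931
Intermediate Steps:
v(E, S) = E/70 (v(E, S) = E*(1/70) = E/70)
(860 + 3729)/(-75 + v(-22, 39)) = (860 + 3729)/(-75 + (1/70)*(-22)) = 4589/(-75 - 11/35) = 4589/(-2636/35) = 4589*(-35/2636) = -160615/2636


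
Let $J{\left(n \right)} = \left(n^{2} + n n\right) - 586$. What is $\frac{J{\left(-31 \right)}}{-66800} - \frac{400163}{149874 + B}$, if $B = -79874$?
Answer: $- \frac{401563}{70000} \approx -5.7366$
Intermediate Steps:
$J{\left(n \right)} = -586 + 2 n^{2}$ ($J{\left(n \right)} = \left(n^{2} + n^{2}\right) - 586 = 2 n^{2} - 586 = -586 + 2 n^{2}$)
$\frac{J{\left(-31 \right)}}{-66800} - \frac{400163}{149874 + B} = \frac{-586 + 2 \left(-31\right)^{2}}{-66800} - \frac{400163}{149874 - 79874} = \left(-586 + 2 \cdot 961\right) \left(- \frac{1}{66800}\right) - \frac{400163}{70000} = \left(-586 + 1922\right) \left(- \frac{1}{66800}\right) - \frac{400163}{70000} = 1336 \left(- \frac{1}{66800}\right) - \frac{400163}{70000} = - \frac{1}{50} - \frac{400163}{70000} = - \frac{401563}{70000}$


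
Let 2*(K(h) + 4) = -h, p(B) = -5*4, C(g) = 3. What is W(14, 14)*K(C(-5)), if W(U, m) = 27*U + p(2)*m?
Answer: -539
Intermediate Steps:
p(B) = -20
K(h) = -4 - h/2 (K(h) = -4 + (-h)/2 = -4 - h/2)
W(U, m) = -20*m + 27*U (W(U, m) = 27*U - 20*m = -20*m + 27*U)
W(14, 14)*K(C(-5)) = (-20*14 + 27*14)*(-4 - ½*3) = (-280 + 378)*(-4 - 3/2) = 98*(-11/2) = -539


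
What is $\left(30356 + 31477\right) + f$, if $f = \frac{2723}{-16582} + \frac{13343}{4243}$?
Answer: $\frac{4350620421795}{70357426} \approx 61836.0$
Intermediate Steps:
$f = \frac{209699937}{70357426}$ ($f = 2723 \left(- \frac{1}{16582}\right) + 13343 \cdot \frac{1}{4243} = - \frac{2723}{16582} + \frac{13343}{4243} = \frac{209699937}{70357426} \approx 2.9805$)
$\left(30356 + 31477\right) + f = \left(30356 + 31477\right) + \frac{209699937}{70357426} = 61833 + \frac{209699937}{70357426} = \frac{4350620421795}{70357426}$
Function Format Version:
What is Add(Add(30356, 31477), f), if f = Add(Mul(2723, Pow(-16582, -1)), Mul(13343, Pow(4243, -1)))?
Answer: Rational(4350620421795, 70357426) ≈ 61836.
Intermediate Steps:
f = Rational(209699937, 70357426) (f = Add(Mul(2723, Rational(-1, 16582)), Mul(13343, Rational(1, 4243))) = Add(Rational(-2723, 16582), Rational(13343, 4243)) = Rational(209699937, 70357426) ≈ 2.9805)
Add(Add(30356, 31477), f) = Add(Add(30356, 31477), Rational(209699937, 70357426)) = Add(61833, Rational(209699937, 70357426)) = Rational(4350620421795, 70357426)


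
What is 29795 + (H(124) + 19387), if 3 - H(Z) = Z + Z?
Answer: 48937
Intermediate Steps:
H(Z) = 3 - 2*Z (H(Z) = 3 - (Z + Z) = 3 - 2*Z)
29795 + (H(124) + 19387) = 29795 + ((3 - 2*124) + 19387) = 29795 + ((3 - 248) + 19387) = 29795 + (-245 + 19387) = 29795 + 19142 = 48937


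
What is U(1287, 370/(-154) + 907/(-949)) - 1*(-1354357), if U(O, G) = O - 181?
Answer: 1355463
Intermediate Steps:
U(O, G) = -181 + O
U(1287, 370/(-154) + 907/(-949)) - 1*(-1354357) = (-181 + 1287) - 1*(-1354357) = 1106 + 1354357 = 1355463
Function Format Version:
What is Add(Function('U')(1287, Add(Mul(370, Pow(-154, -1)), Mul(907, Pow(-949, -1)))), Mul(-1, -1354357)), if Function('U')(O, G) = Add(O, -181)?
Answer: 1355463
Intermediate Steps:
Function('U')(O, G) = Add(-181, O)
Add(Function('U')(1287, Add(Mul(370, Pow(-154, -1)), Mul(907, Pow(-949, -1)))), Mul(-1, -1354357)) = Add(Add(-181, 1287), Mul(-1, -1354357)) = Add(1106, 1354357) = 1355463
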